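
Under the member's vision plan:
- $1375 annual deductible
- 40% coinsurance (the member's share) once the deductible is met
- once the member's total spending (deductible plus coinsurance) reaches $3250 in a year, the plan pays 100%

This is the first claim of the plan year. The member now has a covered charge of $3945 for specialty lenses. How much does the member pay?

$2403

Nothing has been paid toward the $1375 deductible, so the first $1375 of this charge is applied there.
That leaves $3945 − $1375 = $2570 for coinsurance.
Member's 40% share of $2570 is $1028.
So the member owes $1375 + $1028 = $2403 before any cap.
Year-to-date out-of-pocket becomes $0 + $2403 = $2403, still under the $3250 maximum, so no cap applies.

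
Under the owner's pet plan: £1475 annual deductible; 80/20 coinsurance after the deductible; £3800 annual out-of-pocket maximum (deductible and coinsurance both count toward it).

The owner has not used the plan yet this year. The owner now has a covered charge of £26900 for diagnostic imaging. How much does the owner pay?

£3800

Nothing has been paid toward the £1475 deductible, so the first £1475 of this charge is applied there.
After the £1475 deductible portion, £26900 − £1475 = £25425 is subject to coinsurance.
Owner's 20% share of £25425 is £5085.
So the owner owes £1475 + £5085 = £6560 before any cap.
That would bring total out-of-pocket to £6560, past the £3800 cap. The owner is capped at £3800 − £0 = £3800 on this claim.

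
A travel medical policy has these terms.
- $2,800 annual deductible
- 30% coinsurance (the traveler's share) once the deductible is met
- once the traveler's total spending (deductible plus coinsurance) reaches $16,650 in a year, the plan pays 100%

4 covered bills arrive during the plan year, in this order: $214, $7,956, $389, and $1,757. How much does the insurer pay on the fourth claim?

$1,229.90

Claim 1 — $214: all of it applies to the deductible. Cost to traveler: $214. OOP to date $214. Insurer: $214 − $214 = $0.
Claim 2 — $7,956: $2,586 to deductible, leaving $5,370; traveler's 30% is $1,611. Traveler pays $4,197; OOP now $4,411. Insurer: $7,956 − $4,197 = $3,759.
Claim 3 — $389: deductible met; 30% of $389 = $116.70. Traveler owes $116.70 (running OOP $4,527.70). Plan pays $389 − $116.70 = $272.30.
Claim 4 — $1,757: deductible met; 30% of $1,757 = $527.10. Traveler pays $527.10; OOP now $5,054.80. Insurer: $1,757 − $527.10 = $1,229.90.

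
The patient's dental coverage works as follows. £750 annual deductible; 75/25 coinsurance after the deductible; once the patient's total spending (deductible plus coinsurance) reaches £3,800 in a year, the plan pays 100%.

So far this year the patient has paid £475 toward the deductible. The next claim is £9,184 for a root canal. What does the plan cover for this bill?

£6,681.75

£475 of the £750 deductible is already met, leaving £275.
The remaining £8,909 (= £9,184 − £275) moves to coinsurance.
Coinsurance: £8,909 × 25% = £2,227.25.
So the patient owes £275 + £2,227.25 = £2,502.25 before any cap.
Total out-of-pocket so far would be £475 + £2,502.25 = £2,977.25, below the £3,800 cap — no reduction.
The insurer covers the remainder: £9,184 − £2,502.25 = £6,681.75.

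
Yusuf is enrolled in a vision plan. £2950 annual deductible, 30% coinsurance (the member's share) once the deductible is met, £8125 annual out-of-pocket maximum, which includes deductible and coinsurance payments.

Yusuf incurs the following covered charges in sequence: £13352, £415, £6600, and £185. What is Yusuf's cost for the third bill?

Bill 1, £13352: £2950 finishes the deductible; £10402 goes to coinsurance; member's 30% is £3120.60. Cost to member: £6070.60. OOP to date £6070.60.
Bill 2, £415: 30% coinsurance on £415 = £124.50. Cost to member: £124.50. OOP to date £6195.10.
Bill 3, £6600: deductible met; 30% of £6600 = £1980. Adding that to £6195.10 gives £8175.10, past the £8125 cap; member pays only £8125 − £6195.10 = £1929.90.

£1929.90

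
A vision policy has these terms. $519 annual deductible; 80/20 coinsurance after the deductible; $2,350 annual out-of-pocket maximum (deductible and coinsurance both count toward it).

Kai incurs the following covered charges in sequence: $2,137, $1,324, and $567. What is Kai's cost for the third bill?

$113.40

#1 ($2,137): $519 to deductible, leaving $1,618; 20% of $1,618 = $323.60. Member owes $842.60 (running OOP $842.60).
#2 ($1,324): deductible met; 20% of $1,324 = $264.80. Member owes $264.80 (running OOP $1,107.40).
#3 ($567): 20% coinsurance on $567 = $113.40. Member pays $113.40; OOP now $1,220.80.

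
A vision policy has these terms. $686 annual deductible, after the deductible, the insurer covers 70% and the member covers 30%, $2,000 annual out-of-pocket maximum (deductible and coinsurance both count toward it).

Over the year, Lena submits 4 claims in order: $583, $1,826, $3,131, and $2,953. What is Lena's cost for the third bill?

#1 ($583): entire amount goes to the deductible. Cost to member: $583. OOP to date $583.
#2 ($1,826): $103 to deductible, leaving $1,723; member's 30% is $516.90. Cost to member: $619.90. OOP to date $1,202.90.
#3 ($3,131): 30% coinsurance on $3,131 = $939.30. That would push OOP to $2,142.20, over the $2,000 cap, so member pays $2,000 − $1,202.90 = $797.10.

$797.10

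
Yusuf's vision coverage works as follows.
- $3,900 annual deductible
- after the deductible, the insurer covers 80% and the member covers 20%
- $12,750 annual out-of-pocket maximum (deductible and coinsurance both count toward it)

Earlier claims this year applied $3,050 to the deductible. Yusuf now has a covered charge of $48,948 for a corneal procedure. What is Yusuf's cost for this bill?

Remaining deductible: $3,900 − $3,050 = $850.
That leaves $48,948 − $850 = $48,098 for coinsurance.
Member's 20% share of $48,098 is $9,619.60.
Member responsibility before any cap: $850 + $9,619.60 = $10,469.60.
Adding $10,469.60 to the $3,050 already spent would give $13,519.60, which exceeds the $12,750 cap; the member pays just $12,750 − $3,050 = $9,700.

$9,700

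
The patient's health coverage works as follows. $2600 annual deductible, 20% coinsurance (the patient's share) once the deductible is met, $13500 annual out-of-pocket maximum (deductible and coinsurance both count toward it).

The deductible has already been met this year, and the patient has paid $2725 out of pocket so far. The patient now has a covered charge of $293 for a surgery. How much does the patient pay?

The deductible is already satisfied, so the full bill goes to coinsurance.
Coinsurance: $293 × 20% = $58.60.
Year-to-date out-of-pocket becomes $2725 + $58.60 = $2783.60, still under the $13500 maximum, so no cap applies.

$58.60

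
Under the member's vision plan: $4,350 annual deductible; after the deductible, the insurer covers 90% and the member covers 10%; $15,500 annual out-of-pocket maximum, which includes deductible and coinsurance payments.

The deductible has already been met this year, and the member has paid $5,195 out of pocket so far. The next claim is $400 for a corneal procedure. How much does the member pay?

$40

With the deductible met, the entire $400 is subject to coinsurance.
Member's 10% share of $400 is $40.
Cumulative spending $5,195 + $40 = $5,235 stays under the $15,500 maximum.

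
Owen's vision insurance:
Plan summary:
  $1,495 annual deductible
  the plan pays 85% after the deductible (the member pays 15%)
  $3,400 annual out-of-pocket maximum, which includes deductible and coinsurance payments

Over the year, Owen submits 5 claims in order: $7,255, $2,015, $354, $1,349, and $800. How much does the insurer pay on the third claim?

Claim 1 — $7,255: $1,495 finishes the deductible; $5,760 goes to coinsurance; coinsurance $5,760 × 15% = $864. Member pays $2,359; OOP now $2,359. Insurer: $7,255 − $2,359 = $4,896.
Claim 2 — $2,015: deductible met; 15% of $2,015 = $302.25. Member owes $302.25 (running OOP $2,661.25). Insurer: $2,015 − $302.25 = $1,712.75.
Claim 3 — $354: deductible already satisfied, so member's share is 15% × $354 = $53.10. Member pays $53.10; OOP now $2,714.35. Plan pays $354 − $53.10 = $300.90.

$300.90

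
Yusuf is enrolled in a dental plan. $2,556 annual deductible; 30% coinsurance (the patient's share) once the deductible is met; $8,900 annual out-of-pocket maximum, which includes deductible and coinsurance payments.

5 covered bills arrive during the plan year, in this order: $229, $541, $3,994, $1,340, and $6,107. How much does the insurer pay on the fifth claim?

Claim 1 — $229: entire amount goes to the deductible. Cost to patient: $229. OOP to date $229. Insurer: $229 − $229 = $0.
Claim 2 — $541: entire amount goes to the deductible. Cost to patient: $541. OOP to date $770. Insurer: $541 − $541 = $0.
Claim 3 — $3,994: $1,786 to deductible, leaving $2,208; coinsurance $2,208 × 30% = $662.40. Patient owes $2,448.40 (running OOP $3,218.40). Insurer: $3,994 − $2,448.40 = $1,545.60.
Claim 4 — $1,340: deductible met; 30% of $1,340 = $402. Patient owes $402 (running OOP $3,620.40). Plan pays $1,340 − $402 = $938.
Claim 5 — $6,107: 30% coinsurance on $6,107 = $1,832.10. Patient pays $1,832.10; OOP now $5,452.50. Insurer: $6,107 − $1,832.10 = $4,274.90.

$4,274.90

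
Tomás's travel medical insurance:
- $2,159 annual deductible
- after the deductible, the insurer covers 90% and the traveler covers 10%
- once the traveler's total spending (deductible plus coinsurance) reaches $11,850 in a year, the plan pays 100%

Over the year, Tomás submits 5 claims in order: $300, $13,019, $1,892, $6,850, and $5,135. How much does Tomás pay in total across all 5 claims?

Claim 1 — $300: fully absorbed by the deductible. Traveler pays $300; OOP now $300.
Claim 2 — $13,019: $1,859 finishes the deductible; $11,160 goes to coinsurance; coinsurance $11,160 × 10% = $1,116. Cost to traveler: $2,975. OOP to date $3,275.
Claim 3 — $1,892: 10% coinsurance on $1,892 = $189.20. Traveler pays $189.20; OOP now $3,464.20.
Claim 4 — $6,850: deductible already satisfied, so traveler's share is 10% × $6,850 = $685. Cost to traveler: $685. OOP to date $4,149.20.
Claim 5 — $5,135: 10% coinsurance on $5,135 = $513.50. Cost to traveler: $513.50. OOP to date $4,662.70.
Total paid by the traveler: $300 + $2,975 + $189.20 + $685 + $513.50 = $4,662.70.

$4,662.70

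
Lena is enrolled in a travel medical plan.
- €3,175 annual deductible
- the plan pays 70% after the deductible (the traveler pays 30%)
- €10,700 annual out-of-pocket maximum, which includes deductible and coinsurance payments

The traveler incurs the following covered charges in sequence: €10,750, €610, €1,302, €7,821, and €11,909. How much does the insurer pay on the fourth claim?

€5,474.70

Claim 1 (€10,750): €3,175 finishes the deductible; €7,575 goes to coinsurance; 30% of €7,575 = €2,272.50. Traveler owes €5,447.50 (running OOP €5,447.50). Plan pays €10,750 − €5,447.50 = €5,302.50.
Claim 2 (€610): 30% coinsurance on €610 = €183. Traveler owes €183 (running OOP €5,630.50). Plan pays €610 − €183 = €427.
Claim 3 (€1,302): 30% coinsurance on €1,302 = €390.60. Traveler pays €390.60; OOP now €6,021.10. Insurer: €1,302 − €390.60 = €911.40.
Claim 4 (€7,821): 30% coinsurance on €7,821 = €2,346.30. Cost to traveler: €2,346.30. OOP to date €8,367.40. Insurer: €7,821 − €2,346.30 = €5,474.70.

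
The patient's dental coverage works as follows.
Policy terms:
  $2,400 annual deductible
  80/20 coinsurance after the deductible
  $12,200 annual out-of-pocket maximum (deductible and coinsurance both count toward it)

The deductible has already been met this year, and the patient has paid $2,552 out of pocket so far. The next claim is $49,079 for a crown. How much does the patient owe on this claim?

With the deductible met, the entire $49,079 is subject to coinsurance.
Coinsurance: $49,079 × 20% = $9,815.80.
That would bring total out-of-pocket to $12,367.80, past the $12,200 cap. The patient is capped at $12,200 − $2,552 = $9,648 on this claim.

$9,648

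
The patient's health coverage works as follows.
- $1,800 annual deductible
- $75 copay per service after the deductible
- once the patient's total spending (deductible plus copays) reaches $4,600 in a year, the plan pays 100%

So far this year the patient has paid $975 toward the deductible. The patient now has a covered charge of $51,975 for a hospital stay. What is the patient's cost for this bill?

Remaining deductible: $1,800 − $975 = $825.
That leaves $51,975 − $825 = $51,150 for the copay.
Copay on this service: $75.
So the patient owes $825 + $75 = $900 before any cap.
Total out-of-pocket so far would be $975 + $900 = $1,875, below the $4,600 cap — no reduction.

$900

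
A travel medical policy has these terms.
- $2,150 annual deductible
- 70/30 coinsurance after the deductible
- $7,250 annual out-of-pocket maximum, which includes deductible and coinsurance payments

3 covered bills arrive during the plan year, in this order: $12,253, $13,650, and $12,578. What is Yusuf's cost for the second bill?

#1 ($12,253): deductible takes $2,150, $10,103 remains; coinsurance $10,103 × 30% = $3,030.90. Cost to traveler: $5,180.90. OOP to date $5,180.90.
#2 ($13,650): deductible met; 30% of $13,650 = $4,095. OOP would hit $9,275.90 > $7,250, so the cap limits the traveler to $7,250 − $5,180.90 = $2,069.10.

$2,069.10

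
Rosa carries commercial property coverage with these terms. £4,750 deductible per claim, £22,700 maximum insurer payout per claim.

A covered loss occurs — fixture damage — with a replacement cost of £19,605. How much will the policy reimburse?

After the deductible, £19,605 − £4,750 = £14,855 remains.
£14,855 is within the £22,700 limit, so the insurer pays £14,855.

£14,855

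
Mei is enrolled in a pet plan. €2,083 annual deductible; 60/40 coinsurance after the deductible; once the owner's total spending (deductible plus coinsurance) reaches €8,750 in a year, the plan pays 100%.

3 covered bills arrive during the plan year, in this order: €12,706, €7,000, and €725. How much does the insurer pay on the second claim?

€4,582.20

Bill 1, €12,706: €2,083 finishes the deductible; €10,623 goes to coinsurance; coinsurance €10,623 × 40% = €4,249.20. Owner owes €6,332.20 (running OOP €6,332.20). Plan pays €12,706 − €6,332.20 = €6,373.80.
Bill 2, €7,000: 40% coinsurance on €7,000 = €2,800. OOP would hit €9,132.20 > €8,750, so the cap limits the owner to €8,750 − €6,332.20 = €2,417.80. Insurer: €7,000 − €2,417.80 = €4,582.20.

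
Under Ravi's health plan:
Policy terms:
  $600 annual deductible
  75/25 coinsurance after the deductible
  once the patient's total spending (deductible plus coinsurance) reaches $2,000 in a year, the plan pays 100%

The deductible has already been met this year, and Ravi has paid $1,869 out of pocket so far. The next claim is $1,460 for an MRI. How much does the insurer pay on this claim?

The deductible is already satisfied, so the full bill goes to coinsurance.
25% of $1,460 = $365 falls to the patient.
That would bring total out-of-pocket to $2,234, past the $2,000 cap. The patient is capped at $2,000 − $1,869 = $131 on this claim.
The insurer covers the remainder: $1,460 − $131 = $1,329.

$1,329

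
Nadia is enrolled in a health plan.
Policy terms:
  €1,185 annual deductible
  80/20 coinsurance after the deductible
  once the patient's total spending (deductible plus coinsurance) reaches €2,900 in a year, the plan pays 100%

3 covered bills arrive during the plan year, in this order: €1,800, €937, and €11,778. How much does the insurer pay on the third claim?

€10,373.40

Bill 1, €1,800: deductible takes €1,185, €615 remains; coinsurance €615 × 20% = €123. Patient pays €1,308; OOP now €1,308. Plan pays €1,800 − €1,308 = €492.
Bill 2, €937: deductible already satisfied, so patient's share is 20% × €937 = €187.40. Patient pays €187.40; OOP now €1,495.40. Insurer: €937 − €187.40 = €749.60.
Bill 3, €11,778: deductible already satisfied, so patient's share is 20% × €11,778 = €2,355.60. Adding that to €1,495.40 gives €3,851, past the €2,900 cap; patient pays only €2,900 − €1,495.40 = €1,404.60. Insurer: €11,778 − €1,404.60 = €10,373.40.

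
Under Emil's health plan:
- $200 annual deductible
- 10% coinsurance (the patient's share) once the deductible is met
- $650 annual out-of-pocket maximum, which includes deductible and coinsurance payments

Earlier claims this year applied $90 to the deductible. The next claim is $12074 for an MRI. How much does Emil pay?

$560

$90 of the $200 deductible is already met, leaving $110.
After the $110 deductible portion, $12074 − $110 = $11964 is subject to coinsurance.
Coinsurance: $11964 × 10% = $1196.40.
That puts the patient's cost at $110 + $1196.40 = $1306.40 before any cap.
Year-to-date out-of-pocket would reach $90 + $1306.40 = $1396.40, above the $650 maximum, so the patient pays only $650 − $90 = $560.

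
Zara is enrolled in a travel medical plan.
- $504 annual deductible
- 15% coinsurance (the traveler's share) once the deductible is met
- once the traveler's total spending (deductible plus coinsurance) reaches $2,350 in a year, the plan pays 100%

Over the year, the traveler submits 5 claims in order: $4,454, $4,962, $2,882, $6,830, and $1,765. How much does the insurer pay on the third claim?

#1 ($4,454): $504 to deductible, leaving $3,950; traveler's 15% is $592.50. Traveler owes $1,096.50 (running OOP $1,096.50). Plan pays $4,454 − $1,096.50 = $3,357.50.
#2 ($4,962): deductible already satisfied, so traveler's share is 15% × $4,962 = $744.30. Traveler owes $744.30 (running OOP $1,840.80). Plan pays $4,962 − $744.30 = $4,217.70.
#3 ($2,882): deductible already satisfied, so traveler's share is 15% × $2,882 = $432.30. Cost to traveler: $432.30. OOP to date $2,273.10. Plan pays $2,882 − $432.30 = $2,449.70.

$2,449.70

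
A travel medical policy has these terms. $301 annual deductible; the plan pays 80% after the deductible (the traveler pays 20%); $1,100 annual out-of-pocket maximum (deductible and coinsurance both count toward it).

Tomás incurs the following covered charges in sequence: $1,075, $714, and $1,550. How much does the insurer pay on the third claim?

$1,240

Bill 1, $1,075: deductible takes $301, $774 remains; coinsurance $774 × 20% = $154.80. Cost to traveler: $455.80. OOP to date $455.80. Insurer: $1,075 − $455.80 = $619.20.
Bill 2, $714: deductible already satisfied, so traveler's share is 20% × $714 = $142.80. Cost to traveler: $142.80. OOP to date $598.60. Plan pays $714 − $142.80 = $571.20.
Bill 3, $1,550: deductible met; 20% of $1,550 = $310. Cost to traveler: $310. OOP to date $908.60. Plan pays $1,550 − $310 = $1,240.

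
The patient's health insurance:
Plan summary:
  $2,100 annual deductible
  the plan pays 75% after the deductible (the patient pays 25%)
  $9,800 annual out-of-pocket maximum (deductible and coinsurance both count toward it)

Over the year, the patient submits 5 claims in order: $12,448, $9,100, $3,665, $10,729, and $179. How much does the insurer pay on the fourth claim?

Claim 1 — $12,448: $2,100 finishes the deductible; $10,348 goes to coinsurance; 25% of $10,348 = $2,587. Patient owes $4,687 (running OOP $4,687). Insurer: $12,448 − $4,687 = $7,761.
Claim 2 — $9,100: deductible met; 25% of $9,100 = $2,275. Patient pays $2,275; OOP now $6,962. Plan pays $9,100 − $2,275 = $6,825.
Claim 3 — $3,665: deductible met; 25% of $3,665 = $916.25. Cost to patient: $916.25. OOP to date $7,878.25. Plan pays $3,665 − $916.25 = $2,748.75.
Claim 4 — $10,729: 25% coinsurance on $10,729 = $2,682.25. That would push OOP to $10,560.50, over the $9,800 cap, so patient pays $9,800 − $7,878.25 = $1,921.75. Insurer: $10,729 − $1,921.75 = $8,807.25.

$8,807.25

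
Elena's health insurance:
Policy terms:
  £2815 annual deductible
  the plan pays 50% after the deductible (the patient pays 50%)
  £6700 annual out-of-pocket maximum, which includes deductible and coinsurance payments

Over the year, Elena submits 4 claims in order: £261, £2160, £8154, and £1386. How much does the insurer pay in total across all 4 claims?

£5261

Claim 1 (£261): fully absorbed by the deductible. Cost to patient: £261. OOP to date £261. Insurer: £261 − £261 = £0.
Claim 2 (£2160): all of it applies to the deductible. Patient owes £2160 (running OOP £2421). Plan pays £2160 − £2160 = £0.
Claim 3 (£8154): £394 finishes the deductible; £7760 goes to coinsurance; 50% of £7760 = £3880. Patient owes £4274 (running OOP £6695). Insurer: £8154 − £4274 = £3880.
Claim 4 (£1386): deductible already satisfied, so patient's share is 50% × £1386 = £693. Adding that to £6695 gives £7388, past the £6700 cap; patient pays only £6700 − £6695 = £5. Insurer: £1386 − £5 = £1381.
Insurer total = bills − patient's total = £11961 − £6700 = £5261.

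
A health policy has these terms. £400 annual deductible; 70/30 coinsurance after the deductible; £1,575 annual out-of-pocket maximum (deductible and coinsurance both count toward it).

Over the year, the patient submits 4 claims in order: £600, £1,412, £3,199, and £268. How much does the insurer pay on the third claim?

Bill 1, £600: £400 finishes the deductible; £200 goes to coinsurance; coinsurance £200 × 30% = £60. Patient pays £460; OOP now £460. Plan pays £600 − £460 = £140.
Bill 2, £1,412: 30% coinsurance on £1,412 = £423.60. Patient owes £423.60 (running OOP £883.60). Insurer: £1,412 − £423.60 = £988.40.
Bill 3, £3,199: 30% coinsurance on £3,199 = £959.70. That would push OOP to £1,843.30, over the £1,575 cap, so patient pays £1,575 − £883.60 = £691.40. Plan pays £3,199 − £691.40 = £2,507.60.

£2,507.60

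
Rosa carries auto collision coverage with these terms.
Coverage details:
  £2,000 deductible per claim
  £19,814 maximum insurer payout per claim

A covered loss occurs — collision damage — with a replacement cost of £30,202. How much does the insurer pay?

After the deductible, £30,202 − £2,000 = £28,202 remains.
£28,202 exceeds the £19,814 limit, so the insurer pays the limit: £19,814.

£19,814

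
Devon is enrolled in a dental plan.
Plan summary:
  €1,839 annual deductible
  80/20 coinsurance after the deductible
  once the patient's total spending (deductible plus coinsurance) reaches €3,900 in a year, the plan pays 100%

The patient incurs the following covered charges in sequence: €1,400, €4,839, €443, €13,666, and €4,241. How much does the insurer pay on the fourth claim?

€12,573.60

Claim 1 — €1,400: entire amount goes to the deductible. Patient owes €1,400 (running OOP €1,400). Plan pays €1,400 − €1,400 = €0.
Claim 2 — €4,839: €439 finishes the deductible; €4,400 goes to coinsurance; 20% of €4,400 = €880. Patient pays €1,319; OOP now €2,719. Insurer: €4,839 − €1,319 = €3,520.
Claim 3 — €443: deductible met; 20% of €443 = €88.60. Cost to patient: €88.60. OOP to date €2,807.60. Insurer: €443 − €88.60 = €354.40.
Claim 4 — €13,666: deductible met; 20% of €13,666 = €2,733.20. That would push OOP to €5,540.80, over the €3,900 cap, so patient pays €3,900 − €2,807.60 = €1,092.40. Insurer: €13,666 − €1,092.40 = €12,573.60.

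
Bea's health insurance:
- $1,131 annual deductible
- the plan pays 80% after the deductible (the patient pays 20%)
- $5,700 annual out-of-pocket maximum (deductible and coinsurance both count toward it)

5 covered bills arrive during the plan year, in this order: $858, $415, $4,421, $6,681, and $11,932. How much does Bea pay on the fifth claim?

#1 ($858): entire amount goes to the deductible. Cost to patient: $858. OOP to date $858.
#2 ($415): deductible takes $273, $142 remains; patient's 20% is $28.40. Cost to patient: $301.40. OOP to date $1,159.40.
#3 ($4,421): 20% coinsurance on $4,421 = $884.20. Patient owes $884.20 (running OOP $2,043.60).
#4 ($6,681): 20% coinsurance on $6,681 = $1,336.20. Cost to patient: $1,336.20. OOP to date $3,379.80.
#5 ($11,932): 20% coinsurance on $11,932 = $2,386.40. That would push OOP to $5,766.20, over the $5,700 cap, so patient pays $5,700 − $3,379.80 = $2,320.20.

$2,320.20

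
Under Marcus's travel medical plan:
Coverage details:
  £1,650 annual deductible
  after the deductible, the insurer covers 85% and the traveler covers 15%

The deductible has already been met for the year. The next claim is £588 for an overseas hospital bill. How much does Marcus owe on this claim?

£88.20

With the deductible met, the entire £588 is subject to coinsurance.
Traveler's 15% share of £588 is £88.20.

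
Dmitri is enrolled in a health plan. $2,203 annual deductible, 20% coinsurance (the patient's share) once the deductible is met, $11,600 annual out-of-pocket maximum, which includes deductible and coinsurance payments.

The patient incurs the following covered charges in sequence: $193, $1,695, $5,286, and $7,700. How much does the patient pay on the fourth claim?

Claim 1 ($193): all of it applies to the deductible. Patient pays $193; OOP now $193.
Claim 2 ($1,695): all of it applies to the deductible. Patient owes $1,695 (running OOP $1,888).
Claim 3 ($5,286): deductible takes $315, $4,971 remains; 20% of $4,971 = $994.20. Patient owes $1,309.20 (running OOP $3,197.20).
Claim 4 ($7,700): deductible already satisfied, so patient's share is 20% × $7,700 = $1,540. Patient owes $1,540 (running OOP $4,737.20).

$1,540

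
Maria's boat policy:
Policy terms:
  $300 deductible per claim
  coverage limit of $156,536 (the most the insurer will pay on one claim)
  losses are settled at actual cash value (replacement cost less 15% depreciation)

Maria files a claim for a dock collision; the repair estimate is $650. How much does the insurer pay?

$252.50

Actual cash value after 15% depreciation: $650 × 85% = $552.50.
After the deductible, $552.50 − $300 = $252.50 remains.
$252.50 is within the $156,536 limit, so the insurer pays $252.50.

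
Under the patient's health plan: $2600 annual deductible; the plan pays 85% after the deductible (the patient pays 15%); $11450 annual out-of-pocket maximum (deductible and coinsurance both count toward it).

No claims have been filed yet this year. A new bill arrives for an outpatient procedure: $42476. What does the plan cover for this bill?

$33894.60

The full $2600 deductible is still open; $2600 of this bill applies to it.
The remaining $39876 (= $42476 − $2600) moves to coinsurance.
15% of $39876 = $5981.40 falls to the patient.
So the patient owes $2600 + $5981.40 = $8581.40 before any cap.
Year-to-date out-of-pocket becomes $0 + $8581.40 = $8581.40, still under the $11450 maximum, so no cap applies.
The insurer covers the remainder: $42476 − $8581.40 = $33894.60.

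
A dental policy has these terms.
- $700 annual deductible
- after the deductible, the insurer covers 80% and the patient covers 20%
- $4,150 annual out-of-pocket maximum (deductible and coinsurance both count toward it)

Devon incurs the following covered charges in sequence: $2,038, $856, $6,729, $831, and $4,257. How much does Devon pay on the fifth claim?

$851.40

Claim 1 ($2,038): $700 finishes the deductible; $1,338 goes to coinsurance; coinsurance $1,338 × 20% = $267.60. Patient pays $967.60; OOP now $967.60.
Claim 2 ($856): 20% coinsurance on $856 = $171.20. Cost to patient: $171.20. OOP to date $1,138.80.
Claim 3 ($6,729): deductible met; 20% of $6,729 = $1,345.80. Cost to patient: $1,345.80. OOP to date $2,484.60.
Claim 4 ($831): 20% coinsurance on $831 = $166.20. Patient owes $166.20 (running OOP $2,650.80).
Claim 5 ($4,257): deductible met; 20% of $4,257 = $851.40. Patient owes $851.40 (running OOP $3,502.20).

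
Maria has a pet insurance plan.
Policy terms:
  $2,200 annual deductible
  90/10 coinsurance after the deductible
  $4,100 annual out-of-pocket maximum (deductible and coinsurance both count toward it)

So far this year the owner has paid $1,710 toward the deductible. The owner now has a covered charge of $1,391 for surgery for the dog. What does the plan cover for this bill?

Deductible still to meet: $2,200 − $1,710 = $490.
The remaining $901 (= $1,391 − $490) moves to coinsurance.
Owner's 10% share of $901 is $90.10.
Owner responsibility before any cap: $490 + $90.10 = $580.10.
Total out-of-pocket so far would be $1,710 + $580.10 = $2,290.10, below the $4,100 cap — no reduction.
The plan picks up $1,391 − $580.10 = $810.90.

$810.90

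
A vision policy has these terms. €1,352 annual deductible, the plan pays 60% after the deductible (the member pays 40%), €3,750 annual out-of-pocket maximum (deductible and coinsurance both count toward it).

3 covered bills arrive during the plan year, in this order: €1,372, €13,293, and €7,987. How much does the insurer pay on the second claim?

Bill 1, €1,372: €1,352 to deductible, leaving €20; member's 40% is €8. Member pays €1,360; OOP now €1,360. Plan pays €1,372 − €1,360 = €12.
Bill 2, €13,293: deductible already satisfied, so member's share is 40% × €13,293 = €5,317.20. OOP would hit €6,677.20 > €3,750, so the cap limits the member to €3,750 − €1,360 = €2,390. Plan pays €13,293 − €2,390 = €10,903.

€10,903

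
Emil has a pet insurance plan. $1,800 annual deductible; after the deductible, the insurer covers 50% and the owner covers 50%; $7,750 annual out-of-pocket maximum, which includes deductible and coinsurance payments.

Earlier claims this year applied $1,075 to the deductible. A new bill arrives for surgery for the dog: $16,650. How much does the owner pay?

Remaining deductible: $1,800 − $1,075 = $725.
After the $725 deductible portion, $16,650 − $725 = $15,925 is subject to coinsurance.
Owner's 50% share of $15,925 is $7,962.50.
That puts the owner's cost at $725 + $7,962.50 = $8,687.50 before any cap.
Adding $8,687.50 to the $1,075 already spent would give $9,762.50, which exceeds the $7,750 cap; the owner pays just $7,750 − $1,075 = $6,675.

$6,675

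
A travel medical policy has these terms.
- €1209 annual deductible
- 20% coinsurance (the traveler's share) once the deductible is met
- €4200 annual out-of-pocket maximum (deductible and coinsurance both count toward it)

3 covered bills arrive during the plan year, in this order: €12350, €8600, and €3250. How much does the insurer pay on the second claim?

Bill 1, €12350: deductible takes €1209, €11141 remains; coinsurance €11141 × 20% = €2228.20. Traveler owes €3437.20 (running OOP €3437.20). Insurer: €12350 − €3437.20 = €8912.80.
Bill 2, €8600: deductible met; 20% of €8600 = €1720. OOP would hit €5157.20 > €4200, so the cap limits the traveler to €4200 − €3437.20 = €762.80. Plan pays €8600 − €762.80 = €7837.20.

€7837.20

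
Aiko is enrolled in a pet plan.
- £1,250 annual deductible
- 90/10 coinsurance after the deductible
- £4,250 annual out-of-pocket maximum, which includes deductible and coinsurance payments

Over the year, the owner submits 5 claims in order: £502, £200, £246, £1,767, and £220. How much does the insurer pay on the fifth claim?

£198

#1 (£502): all of it applies to the deductible. Owner owes £502 (running OOP £502). Insurer: £502 − £502 = £0.
#2 (£200): entire amount goes to the deductible. Owner owes £200 (running OOP £702). Plan pays £200 − £200 = £0.
#3 (£246): all of it applies to the deductible. Owner owes £246 (running OOP £948). Insurer: £246 − £246 = £0.
#4 (£1,767): £302 finishes the deductible; £1,465 goes to coinsurance; owner's 10% is £146.50. Owner pays £448.50; OOP now £1,396.50. Plan pays £1,767 − £448.50 = £1,318.50.
#5 (£220): deductible already satisfied, so owner's share is 10% × £220 = £22. Owner owes £22 (running OOP £1,418.50). Plan pays £220 − £22 = £198.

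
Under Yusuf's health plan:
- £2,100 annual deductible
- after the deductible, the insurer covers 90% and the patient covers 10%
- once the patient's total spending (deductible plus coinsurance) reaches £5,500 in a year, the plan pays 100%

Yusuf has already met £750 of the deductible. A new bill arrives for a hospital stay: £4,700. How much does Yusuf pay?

£1,685

£750 of the £2,100 deductible is already met, leaving £1,350.
That leaves £4,700 − £1,350 = £3,350 for coinsurance.
Coinsurance: £3,350 × 10% = £335.
Patient responsibility before any cap: £1,350 + £335 = £1,685.
Cumulative spending £750 + £1,685 = £2,435 stays under the £5,500 maximum.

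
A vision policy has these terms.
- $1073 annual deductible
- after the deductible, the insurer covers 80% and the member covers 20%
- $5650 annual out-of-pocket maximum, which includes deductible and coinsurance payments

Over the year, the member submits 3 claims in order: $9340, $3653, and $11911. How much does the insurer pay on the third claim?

Bill 1, $9340: $1073 to deductible, leaving $8267; coinsurance $8267 × 20% = $1653.40. Cost to member: $2726.40. OOP to date $2726.40. Plan pays $9340 − $2726.40 = $6613.60.
Bill 2, $3653: 20% coinsurance on $3653 = $730.60. Member owes $730.60 (running OOP $3457). Plan pays $3653 − $730.60 = $2922.40.
Bill 3, $11911: deductible already satisfied, so member's share is 20% × $11911 = $2382.20. OOP would hit $5839.20 > $5650, so the cap limits the member to $5650 − $3457 = $2193. Insurer: $11911 − $2193 = $9718.

$9718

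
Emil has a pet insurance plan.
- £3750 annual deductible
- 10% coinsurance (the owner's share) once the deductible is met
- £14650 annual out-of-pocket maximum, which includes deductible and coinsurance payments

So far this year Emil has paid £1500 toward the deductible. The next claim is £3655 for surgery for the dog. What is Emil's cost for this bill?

£1500 of the £3750 deductible is already met, leaving £2250.
After the £2250 deductible portion, £3655 − £2250 = £1405 is subject to coinsurance.
Owner's 10% share of £1405 is £140.50.
That puts the owner's cost at £2250 + £140.50 = £2390.50 before any cap.
Year-to-date out-of-pocket becomes £1500 + £2390.50 = £3890.50, still under the £14650 maximum, so no cap applies.

£2390.50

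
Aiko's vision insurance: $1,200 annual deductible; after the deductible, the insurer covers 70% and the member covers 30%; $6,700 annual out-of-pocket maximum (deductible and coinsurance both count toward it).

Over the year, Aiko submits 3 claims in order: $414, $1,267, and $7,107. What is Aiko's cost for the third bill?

#1 ($414): all of it applies to the deductible. Cost to member: $414. OOP to date $414.
#2 ($1,267): deductible takes $786, $481 remains; 30% of $481 = $144.30. Cost to member: $930.30. OOP to date $1,344.30.
#3 ($7,107): 30% coinsurance on $7,107 = $2,132.10. Cost to member: $2,132.10. OOP to date $3,476.40.

$2,132.10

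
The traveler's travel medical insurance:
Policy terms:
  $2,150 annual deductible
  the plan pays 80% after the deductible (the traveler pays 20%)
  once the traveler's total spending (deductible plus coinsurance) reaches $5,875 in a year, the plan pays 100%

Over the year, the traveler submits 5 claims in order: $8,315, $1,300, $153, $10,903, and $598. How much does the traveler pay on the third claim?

$30.60

Claim 1 ($8,315): $2,150 to deductible, leaving $6,165; 20% of $6,165 = $1,233. Traveler owes $3,383 (running OOP $3,383).
Claim 2 ($1,300): deductible already satisfied, so traveler's share is 20% × $1,300 = $260. Traveler owes $260 (running OOP $3,643).
Claim 3 ($153): 20% coinsurance on $153 = $30.60. Cost to traveler: $30.60. OOP to date $3,673.60.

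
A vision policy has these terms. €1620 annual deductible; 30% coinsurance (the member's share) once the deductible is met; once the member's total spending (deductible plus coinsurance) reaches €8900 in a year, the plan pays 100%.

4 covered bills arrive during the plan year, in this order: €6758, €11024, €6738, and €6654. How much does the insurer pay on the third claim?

€4716.60

Claim 1 (€6758): €1620 to deductible, leaving €5138; 30% of €5138 = €1541.40. Member owes €3161.40 (running OOP €3161.40). Insurer: €6758 − €3161.40 = €3596.60.
Claim 2 (€11024): 30% coinsurance on €11024 = €3307.20. Member owes €3307.20 (running OOP €6468.60). Insurer: €11024 − €3307.20 = €7716.80.
Claim 3 (€6738): deductible met; 30% of €6738 = €2021.40. Cost to member: €2021.40. OOP to date €8490. Plan pays €6738 − €2021.40 = €4716.60.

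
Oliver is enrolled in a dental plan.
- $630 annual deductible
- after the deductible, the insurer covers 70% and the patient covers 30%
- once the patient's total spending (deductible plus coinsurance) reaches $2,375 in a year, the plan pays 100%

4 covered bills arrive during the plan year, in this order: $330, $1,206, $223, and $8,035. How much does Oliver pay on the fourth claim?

$1,406.30

Claim 1 — $330: fully absorbed by the deductible. Cost to patient: $330. OOP to date $330.
Claim 2 — $1,206: deductible takes $300, $906 remains; patient's 30% is $271.80. Patient owes $571.80 (running OOP $901.80).
Claim 3 — $223: 30% coinsurance on $223 = $66.90. Cost to patient: $66.90. OOP to date $968.70.
Claim 4 — $8,035: 30% coinsurance on $8,035 = $2,410.50. That would push OOP to $3,379.20, over the $2,375 cap, so patient pays $2,375 − $968.70 = $1,406.30.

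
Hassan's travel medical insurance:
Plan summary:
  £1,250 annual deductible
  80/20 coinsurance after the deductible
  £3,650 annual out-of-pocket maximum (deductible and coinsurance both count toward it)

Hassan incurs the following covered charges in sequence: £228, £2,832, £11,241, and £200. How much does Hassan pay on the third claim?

Claim 1 (£228): all of it applies to the deductible. Cost to traveler: £228. OOP to date £228.
Claim 2 (£2,832): £1,022 finishes the deductible; £1,810 goes to coinsurance; coinsurance £1,810 × 20% = £362. Cost to traveler: £1,384. OOP to date £1,612.
Claim 3 (£11,241): deductible already satisfied, so traveler's share is 20% × £11,241 = £2,248.20. OOP would hit £3,860.20 > £3,650, so the cap limits the traveler to £3,650 − £1,612 = £2,038.

£2,038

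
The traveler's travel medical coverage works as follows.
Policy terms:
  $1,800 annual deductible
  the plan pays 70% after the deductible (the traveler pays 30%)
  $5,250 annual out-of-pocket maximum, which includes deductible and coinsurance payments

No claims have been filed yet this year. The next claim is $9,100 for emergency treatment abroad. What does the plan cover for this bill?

$5,110

Deductible not yet touched, so the first $1,800 of the bill goes to the deductible.
After the $1,800 deductible portion, $9,100 − $1,800 = $7,300 is subject to coinsurance.
Traveler's 30% share of $7,300 is $2,190.
That puts the traveler's cost at $1,800 + $2,190 = $3,990 before any cap.
Cumulative spending $0 + $3,990 = $3,990 stays under the $5,250 maximum.
Insurer pays the balance: $9,100 − $3,990 = $5,110.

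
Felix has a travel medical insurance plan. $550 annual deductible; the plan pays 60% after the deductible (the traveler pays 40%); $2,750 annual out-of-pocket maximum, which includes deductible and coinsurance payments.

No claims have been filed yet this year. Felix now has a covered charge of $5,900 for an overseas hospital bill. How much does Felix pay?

$2,690

The full $550 deductible is still open; $550 of this bill applies to it.
After the $550 deductible portion, $5,900 − $550 = $5,350 is subject to coinsurance.
Traveler's 40% share of $5,350 is $2,140.
That puts the traveler's cost at $550 + $2,140 = $2,690 before any cap.
Year-to-date out-of-pocket becomes $0 + $2,690 = $2,690, still under the $2,750 maximum, so no cap applies.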